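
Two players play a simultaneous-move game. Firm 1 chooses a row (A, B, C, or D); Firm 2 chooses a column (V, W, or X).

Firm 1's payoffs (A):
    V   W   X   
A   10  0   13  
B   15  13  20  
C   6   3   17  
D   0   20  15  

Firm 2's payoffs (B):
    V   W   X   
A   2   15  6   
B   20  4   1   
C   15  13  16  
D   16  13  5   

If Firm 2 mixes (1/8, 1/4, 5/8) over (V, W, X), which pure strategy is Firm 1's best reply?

B

Firm 1's best reply maximizes expected payoff against the mix.
A: (1/8)·10 + (1/4)·0 + (5/8)·13 = 75/8
B: (1/8)·15 + (1/4)·13 + (5/8)·20 = 141/8
C: (1/8)·6 + (1/4)·3 + (5/8)·17 = 97/8
D: (1/8)·0 + (1/4)·20 + (5/8)·15 = 115/8
Highest expected payoff is 141/8, from B.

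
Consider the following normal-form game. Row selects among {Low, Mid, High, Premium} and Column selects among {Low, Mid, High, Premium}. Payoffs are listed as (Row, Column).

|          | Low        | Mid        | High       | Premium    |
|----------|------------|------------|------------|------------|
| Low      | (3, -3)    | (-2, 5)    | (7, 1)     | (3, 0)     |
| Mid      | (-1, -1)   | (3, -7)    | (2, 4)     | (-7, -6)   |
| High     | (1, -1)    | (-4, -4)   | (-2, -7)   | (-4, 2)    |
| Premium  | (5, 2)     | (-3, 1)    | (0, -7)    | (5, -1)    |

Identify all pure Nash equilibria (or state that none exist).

(Premium, Low)

Check mutual best responses: a cell is a NE iff neither player can gain by unilaterally deviating.
Row's best responses — vs Low: Premium (payoff 5); vs Mid: Mid (payoff 3); vs High: Low (payoff 7); vs Premium: Premium (payoff 5).
Column's best responses — vs Low: Mid (payoff 5); vs Mid: High (payoff 4); vs High: Premium (payoff 2); vs Premium: Low (payoff 2).
The only mutual best response is (Premium, Low); neither player gains by switching there.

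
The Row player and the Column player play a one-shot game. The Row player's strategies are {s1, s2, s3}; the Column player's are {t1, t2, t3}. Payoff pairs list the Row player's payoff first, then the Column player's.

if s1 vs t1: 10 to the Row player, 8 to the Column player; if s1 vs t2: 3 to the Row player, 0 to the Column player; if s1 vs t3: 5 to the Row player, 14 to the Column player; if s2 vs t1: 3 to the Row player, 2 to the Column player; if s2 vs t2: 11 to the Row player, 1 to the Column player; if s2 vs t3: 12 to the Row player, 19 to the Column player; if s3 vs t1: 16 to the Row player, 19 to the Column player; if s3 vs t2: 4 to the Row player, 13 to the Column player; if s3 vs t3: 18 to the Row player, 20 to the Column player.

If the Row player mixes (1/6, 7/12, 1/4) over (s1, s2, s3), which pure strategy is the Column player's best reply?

t3

The Column player's best reply maximizes expected payoff against the mix.
t1: (1/6)·8 + (7/12)·2 + (1/4)·19 = 29/4
t2: (1/6)·0 + (7/12)·1 + (1/4)·13 = 23/6
t3: (1/6)·14 + (7/12)·19 + (1/4)·20 = 221/12
Highest expected payoff is 221/12, from t3.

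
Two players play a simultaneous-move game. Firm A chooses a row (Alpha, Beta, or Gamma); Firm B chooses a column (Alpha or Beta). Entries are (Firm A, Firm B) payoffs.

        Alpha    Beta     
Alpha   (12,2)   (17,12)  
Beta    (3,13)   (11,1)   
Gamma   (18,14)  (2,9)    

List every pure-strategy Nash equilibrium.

(Alpha, Beta) and (Gamma, Alpha)

Check mutual best responses: a cell is a NE iff neither player can gain by unilaterally deviating.
Firm A's best responses — vs Alpha: Gamma (payoff 18); vs Beta: Alpha (payoff 17).
Firm B's best responses — vs Alpha: Beta (payoff 12); vs Beta: Alpha (payoff 13); vs Gamma: Alpha (payoff 14).
Mutual best responses occur at (Alpha, Beta) and (Gamma, Alpha); at each, neither player gains by switching.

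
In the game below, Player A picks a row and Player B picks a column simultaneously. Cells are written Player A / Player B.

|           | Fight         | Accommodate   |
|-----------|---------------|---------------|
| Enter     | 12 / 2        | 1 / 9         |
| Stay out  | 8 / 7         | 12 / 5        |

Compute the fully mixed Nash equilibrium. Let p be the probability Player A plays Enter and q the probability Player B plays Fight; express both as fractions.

In a mixed NE each player is indifferent between their pure strategies, so the opponent's mix sets the indifference.
Player B indifferent between Fight and Accommodate: p·2 + (1−p)·7 = p·9 + (1−p)·5 ⟹ 7 + (-5)p = 5 + 4p ⟹ p = 2/9.
Player A indifferent between Enter and Stay out: q·12 + (1−q)·1 = q·8 + (1−q)·12 ⟹ 1 + 11q = 12 + (-4)q ⟹ q = 11/15.

p = 2/9, q = 11/15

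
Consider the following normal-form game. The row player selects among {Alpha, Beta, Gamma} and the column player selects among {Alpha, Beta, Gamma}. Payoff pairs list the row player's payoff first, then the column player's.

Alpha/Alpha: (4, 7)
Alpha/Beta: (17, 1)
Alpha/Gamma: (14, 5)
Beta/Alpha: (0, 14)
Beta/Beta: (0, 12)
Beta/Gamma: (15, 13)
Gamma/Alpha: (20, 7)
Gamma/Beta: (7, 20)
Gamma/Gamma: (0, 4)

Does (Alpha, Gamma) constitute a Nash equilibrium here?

Holding the column player at Gamma: the row player gets 14 from Alpha but could get 15 by switching to Beta. The row player has a profitable deviation.

No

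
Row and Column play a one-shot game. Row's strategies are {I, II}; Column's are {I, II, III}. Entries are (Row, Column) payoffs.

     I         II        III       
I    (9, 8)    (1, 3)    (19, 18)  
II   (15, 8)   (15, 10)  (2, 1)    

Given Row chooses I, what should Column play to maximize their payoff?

With Row fixed at I, Column's payoffs are: I → 8, II → 3, III → 18.
The maximum is 18, achieved by III.

III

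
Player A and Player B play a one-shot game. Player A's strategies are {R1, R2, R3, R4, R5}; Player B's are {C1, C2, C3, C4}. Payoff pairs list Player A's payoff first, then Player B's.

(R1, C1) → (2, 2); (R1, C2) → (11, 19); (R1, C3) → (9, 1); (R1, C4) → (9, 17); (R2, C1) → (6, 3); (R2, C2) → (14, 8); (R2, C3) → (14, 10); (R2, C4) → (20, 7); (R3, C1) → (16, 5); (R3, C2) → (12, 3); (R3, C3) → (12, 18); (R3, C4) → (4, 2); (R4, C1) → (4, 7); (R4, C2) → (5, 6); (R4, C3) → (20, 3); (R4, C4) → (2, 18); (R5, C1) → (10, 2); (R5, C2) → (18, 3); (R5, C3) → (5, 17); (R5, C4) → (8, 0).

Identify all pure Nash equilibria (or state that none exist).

No pure-strategy Nash equilibrium

A profile is a Nash equilibrium when each player is best-responding to the other.
Player A's best responses — vs C1: R3 (payoff 16); vs C2: R5 (payoff 18); vs C3: R4 (payoff 20); vs C4: R2 (payoff 20).
Player B's best responses — vs R1: C2 (payoff 19); vs R2: C3 (payoff 10); vs R3: C3 (payoff 18); vs R4: C4 (payoff 18); vs R5: C3 (payoff 17).
No cell has both players best-responding. For instance, Player A's best reply to C3 is R4, but against R4 Player B prefers C4 over C3.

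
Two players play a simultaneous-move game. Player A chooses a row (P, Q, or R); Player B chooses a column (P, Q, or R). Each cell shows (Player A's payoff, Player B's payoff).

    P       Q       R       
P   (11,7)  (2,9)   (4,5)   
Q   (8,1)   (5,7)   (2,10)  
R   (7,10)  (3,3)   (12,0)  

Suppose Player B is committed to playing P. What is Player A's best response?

With Player B fixed at P, Player A's payoffs are: P → 11, Q → 8, R → 7.
The maximum is 11, achieved by P.

P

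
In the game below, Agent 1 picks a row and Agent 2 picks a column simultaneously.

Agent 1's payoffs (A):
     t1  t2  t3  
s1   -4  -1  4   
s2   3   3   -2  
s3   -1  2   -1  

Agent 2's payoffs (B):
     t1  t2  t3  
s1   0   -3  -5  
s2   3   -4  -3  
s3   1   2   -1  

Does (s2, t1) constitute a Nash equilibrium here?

Yes

Holding Agent 2 at t1: Agent 1 gets 3 from s2, versus -4 from s1, -1 from s3. No profitable deviation for Agent 1.
Holding Agent 1 at s2: Agent 2 gets 3 from t1, versus -4 from t2, -3 from t3. No profitable deviation for Agent 2 either.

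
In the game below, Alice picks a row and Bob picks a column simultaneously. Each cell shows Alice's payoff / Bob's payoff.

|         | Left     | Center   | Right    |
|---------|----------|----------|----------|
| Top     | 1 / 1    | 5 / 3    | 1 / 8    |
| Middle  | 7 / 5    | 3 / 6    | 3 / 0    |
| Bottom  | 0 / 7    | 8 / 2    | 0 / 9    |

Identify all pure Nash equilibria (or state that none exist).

Check mutual best responses: a cell is a NE iff neither player can gain by unilaterally deviating.
Alice's best responses — vs Left: Middle (payoff 7); vs Center: Bottom (payoff 8); vs Right: Middle (payoff 3).
Bob's best responses — vs Top: Right (payoff 8); vs Middle: Center (payoff 6); vs Bottom: Right (payoff 9).
No cell has both players best-responding. For instance, Alice's best reply to Left is Middle, but against Middle Bob prefers Center over Left.

There is no pure-strategy Nash equilibrium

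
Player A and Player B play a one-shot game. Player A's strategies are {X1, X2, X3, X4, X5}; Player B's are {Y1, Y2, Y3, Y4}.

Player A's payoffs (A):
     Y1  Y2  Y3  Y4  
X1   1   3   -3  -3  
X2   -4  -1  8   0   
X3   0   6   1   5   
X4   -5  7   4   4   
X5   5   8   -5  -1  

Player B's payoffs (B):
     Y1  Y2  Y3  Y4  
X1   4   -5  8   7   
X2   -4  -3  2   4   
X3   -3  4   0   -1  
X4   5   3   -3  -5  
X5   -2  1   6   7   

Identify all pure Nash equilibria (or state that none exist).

No pure-strategy Nash equilibrium

Find each player's best response to every opponent strategy; NE are the intersections.
Player A's best responses — vs Y1: X5 (payoff 5); vs Y2: X5 (payoff 8); vs Y3: X2 (payoff 8); vs Y4: X3 (payoff 5).
Player B's best responses — vs X1: Y3 (payoff 8); vs X2: Y4 (payoff 4); vs X3: Y2 (payoff 4); vs X4: Y1 (payoff 5); vs X5: Y4 (payoff 7).
No cell has both players best-responding. For instance, Player A's best reply to Y1 is X5, but against X5 Player B prefers Y4 over Y1.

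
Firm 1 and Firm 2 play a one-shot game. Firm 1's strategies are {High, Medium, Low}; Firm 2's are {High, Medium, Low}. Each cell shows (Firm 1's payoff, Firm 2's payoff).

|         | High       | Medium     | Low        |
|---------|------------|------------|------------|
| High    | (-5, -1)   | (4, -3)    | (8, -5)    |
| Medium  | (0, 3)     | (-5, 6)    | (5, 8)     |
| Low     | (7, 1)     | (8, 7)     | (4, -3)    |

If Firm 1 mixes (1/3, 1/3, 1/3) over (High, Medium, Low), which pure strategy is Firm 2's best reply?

Firm 2's best reply maximizes expected payoff against the mix.
High: (1/3)·(-1) + (1/3)·3 + (1/3)·1 = 1
Medium: (1/3)·(-3) + (1/3)·6 + (1/3)·7 = 10/3
Low: (1/3)·(-5) + (1/3)·8 + (1/3)·(-3) = 0
Highest expected payoff is 10/3, from Medium.

Medium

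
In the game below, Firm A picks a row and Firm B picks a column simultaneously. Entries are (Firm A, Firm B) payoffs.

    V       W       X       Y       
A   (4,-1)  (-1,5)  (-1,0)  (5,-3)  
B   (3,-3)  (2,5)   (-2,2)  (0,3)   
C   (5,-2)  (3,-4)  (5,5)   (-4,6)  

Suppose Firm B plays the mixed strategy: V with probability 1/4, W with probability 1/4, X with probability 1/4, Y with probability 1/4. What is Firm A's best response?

Compute Firm A's expected payoff from each pure strategy against the given mix.
A: (1/4)·4 + (1/4)·(-1) + (1/4)·(-1) + (1/4)·5 = 7/4
B: (1/4)·3 + (1/4)·2 + (1/4)·(-2) + (1/4)·0 = 3/4
C: (1/4)·5 + (1/4)·3 + (1/4)·5 + (1/4)·(-4) = 9/4
Highest expected payoff is 9/4, from C.

C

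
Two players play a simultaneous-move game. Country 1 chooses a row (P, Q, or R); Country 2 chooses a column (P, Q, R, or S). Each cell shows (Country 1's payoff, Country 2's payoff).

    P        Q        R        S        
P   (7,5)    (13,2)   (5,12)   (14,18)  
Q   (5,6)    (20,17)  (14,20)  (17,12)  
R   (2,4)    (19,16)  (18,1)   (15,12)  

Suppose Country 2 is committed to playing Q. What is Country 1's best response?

Q

With Country 2 fixed at Q, Country 1's payoffs are: P → 13, Q → 20, R → 19.
The maximum is 20, achieved by Q.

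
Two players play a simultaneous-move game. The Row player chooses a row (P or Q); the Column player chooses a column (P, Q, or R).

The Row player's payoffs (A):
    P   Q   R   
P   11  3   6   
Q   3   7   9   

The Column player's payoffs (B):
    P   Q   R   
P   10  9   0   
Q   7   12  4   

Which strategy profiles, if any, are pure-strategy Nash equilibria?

Check mutual best responses: a cell is a NE iff neither player can gain by unilaterally deviating.
The Row player's best responses — vs P: P (payoff 11); vs Q: Q (payoff 7); vs R: Q (payoff 9).
The Column player's best responses — vs P: P (payoff 10); vs Q: Q (payoff 12).
Mutual best responses occur at (P, P) and (Q, Q); at each, neither player gains by switching.

(P, P) and (Q, Q)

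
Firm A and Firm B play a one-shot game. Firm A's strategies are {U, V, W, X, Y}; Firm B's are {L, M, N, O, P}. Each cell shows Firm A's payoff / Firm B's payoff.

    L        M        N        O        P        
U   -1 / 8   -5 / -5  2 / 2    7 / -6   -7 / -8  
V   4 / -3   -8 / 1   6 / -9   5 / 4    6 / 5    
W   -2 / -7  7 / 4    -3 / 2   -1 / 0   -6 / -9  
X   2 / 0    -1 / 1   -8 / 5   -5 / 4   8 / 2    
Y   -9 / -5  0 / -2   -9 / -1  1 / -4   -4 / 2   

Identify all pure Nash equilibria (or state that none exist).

Check mutual best responses: a cell is a NE iff neither player can gain by unilaterally deviating.
Firm A's best responses — vs L: V (payoff 4); vs M: W (payoff 7); vs N: V (payoff 6); vs O: U (payoff 7); vs P: X (payoff 8).
Firm B's best responses — vs U: L (payoff 8); vs V: P (payoff 5); vs W: M (payoff 4); vs X: N (payoff 5); vs Y: P (payoff 2).
The only mutual best response is (W, M); neither player gains by switching there.

(W, M)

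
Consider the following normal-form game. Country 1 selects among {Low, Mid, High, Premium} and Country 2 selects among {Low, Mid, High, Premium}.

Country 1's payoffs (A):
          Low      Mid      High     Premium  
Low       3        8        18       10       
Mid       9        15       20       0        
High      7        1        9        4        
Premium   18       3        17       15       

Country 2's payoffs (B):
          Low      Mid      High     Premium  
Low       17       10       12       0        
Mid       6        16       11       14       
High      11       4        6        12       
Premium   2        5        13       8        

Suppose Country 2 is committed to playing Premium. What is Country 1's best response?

With Country 2 fixed at Premium, Country 1's payoffs are: Low → 10, Mid → 0, High → 4, Premium → 15.
The maximum is 15, achieved by Premium.

Premium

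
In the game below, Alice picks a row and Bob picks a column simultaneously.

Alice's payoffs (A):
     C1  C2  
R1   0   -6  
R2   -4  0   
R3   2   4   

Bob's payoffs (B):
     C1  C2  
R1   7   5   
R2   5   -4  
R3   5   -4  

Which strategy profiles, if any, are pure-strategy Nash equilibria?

Find each player's best response to every opponent strategy; NE are the intersections.
Alice's best responses — vs C1: R3 (payoff 2); vs C2: R3 (payoff 4).
Bob's best responses — vs R1: C1 (payoff 7); vs R2: C1 (payoff 5); vs R3: C1 (payoff 5).
The only mutual best response is (R3, C1); neither player gains by switching there.

(R3, C1)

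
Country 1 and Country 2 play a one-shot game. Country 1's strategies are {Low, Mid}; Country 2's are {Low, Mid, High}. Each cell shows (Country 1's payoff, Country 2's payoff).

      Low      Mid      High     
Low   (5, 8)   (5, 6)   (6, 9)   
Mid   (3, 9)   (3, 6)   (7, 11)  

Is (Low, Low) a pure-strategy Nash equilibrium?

No

Holding Country 2 at Low: Country 1 gets 5 from Low, versus 3 from Mid. No profitable deviation for Country 1.
Holding Country 1 at Low: Country 2 gets 8 from Low but could get 9 by switching to High. Country 2 has a profitable deviation.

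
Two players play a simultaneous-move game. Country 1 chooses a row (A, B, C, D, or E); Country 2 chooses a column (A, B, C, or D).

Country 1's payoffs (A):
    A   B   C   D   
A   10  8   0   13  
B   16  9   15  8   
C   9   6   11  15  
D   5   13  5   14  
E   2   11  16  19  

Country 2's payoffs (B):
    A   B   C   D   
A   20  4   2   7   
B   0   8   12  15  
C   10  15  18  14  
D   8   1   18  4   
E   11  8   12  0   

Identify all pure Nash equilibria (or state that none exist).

(E, C)

Find each player's best response to every opponent strategy; NE are the intersections.
Country 1's best responses — vs A: B (payoff 16); vs B: D (payoff 13); vs C: E (payoff 16); vs D: E (payoff 19).
Country 2's best responses — vs A: A (payoff 20); vs B: D (payoff 15); vs C: C (payoff 18); vs D: C (payoff 18); vs E: C (payoff 12).
The only mutual best response is (E, C); neither player gains by switching there.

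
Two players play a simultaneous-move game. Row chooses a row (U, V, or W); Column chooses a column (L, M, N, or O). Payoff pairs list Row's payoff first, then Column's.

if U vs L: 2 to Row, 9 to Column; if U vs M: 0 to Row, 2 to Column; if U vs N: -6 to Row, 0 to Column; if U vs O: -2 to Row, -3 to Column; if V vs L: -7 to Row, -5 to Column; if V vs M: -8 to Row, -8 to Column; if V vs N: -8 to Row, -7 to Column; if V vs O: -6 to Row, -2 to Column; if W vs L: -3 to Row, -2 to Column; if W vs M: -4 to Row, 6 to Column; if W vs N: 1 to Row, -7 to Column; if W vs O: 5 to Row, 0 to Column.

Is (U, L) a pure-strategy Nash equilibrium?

Yes

Holding Column at L: Row gets 2 from U, versus -7 from V, -3 from W. No profitable deviation for Row.
Holding Row at U: Column gets 9 from L, versus 2 from M, 0 from N, -3 from O. No profitable deviation for Column either.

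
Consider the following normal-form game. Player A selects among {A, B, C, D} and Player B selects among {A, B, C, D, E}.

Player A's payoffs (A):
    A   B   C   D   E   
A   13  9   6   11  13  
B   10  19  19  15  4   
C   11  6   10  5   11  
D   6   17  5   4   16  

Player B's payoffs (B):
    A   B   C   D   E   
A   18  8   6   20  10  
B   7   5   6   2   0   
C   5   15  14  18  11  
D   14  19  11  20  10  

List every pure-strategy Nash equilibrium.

No pure-strategy Nash equilibrium

A profile is a Nash equilibrium when each player is best-responding to the other.
Player A's best responses — vs A: A (payoff 13); vs B: B (payoff 19); vs C: B (payoff 19); vs D: B (payoff 15); vs E: D (payoff 16).
Player B's best responses — vs A: D (payoff 20); vs B: A (payoff 7); vs C: D (payoff 18); vs D: D (payoff 20).
No cell has both players best-responding. For instance, Player A's best reply to C is B, but against B Player B prefers A over C.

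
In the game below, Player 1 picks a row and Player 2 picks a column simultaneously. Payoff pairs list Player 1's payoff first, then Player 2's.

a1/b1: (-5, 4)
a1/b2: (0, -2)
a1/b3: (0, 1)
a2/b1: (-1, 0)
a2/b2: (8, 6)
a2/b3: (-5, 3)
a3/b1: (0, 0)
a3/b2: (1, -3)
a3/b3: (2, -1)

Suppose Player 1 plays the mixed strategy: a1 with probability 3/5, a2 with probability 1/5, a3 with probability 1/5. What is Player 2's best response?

Player 2's best reply maximizes expected payoff against the mix.
b1: (3/5)·4 + (1/5)·0 + (1/5)·0 = 12/5
b2: (3/5)·(-2) + (1/5)·6 + (1/5)·(-3) = -3/5
b3: (3/5)·1 + (1/5)·3 + (1/5)·(-1) = 1
Highest expected payoff is 12/5, from b1.

b1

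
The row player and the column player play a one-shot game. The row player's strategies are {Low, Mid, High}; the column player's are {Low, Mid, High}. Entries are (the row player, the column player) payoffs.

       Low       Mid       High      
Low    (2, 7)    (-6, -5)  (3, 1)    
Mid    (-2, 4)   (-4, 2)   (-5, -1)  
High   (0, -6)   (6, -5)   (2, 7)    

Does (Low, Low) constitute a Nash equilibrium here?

Yes

Holding the column player at Low: the row player gets 2 from Low, versus -2 from Mid, 0 from High. No profitable deviation for the row player.
Holding the row player at Low: the column player gets 7 from Low, versus -5 from Mid, 1 from High. No profitable deviation for the column player either.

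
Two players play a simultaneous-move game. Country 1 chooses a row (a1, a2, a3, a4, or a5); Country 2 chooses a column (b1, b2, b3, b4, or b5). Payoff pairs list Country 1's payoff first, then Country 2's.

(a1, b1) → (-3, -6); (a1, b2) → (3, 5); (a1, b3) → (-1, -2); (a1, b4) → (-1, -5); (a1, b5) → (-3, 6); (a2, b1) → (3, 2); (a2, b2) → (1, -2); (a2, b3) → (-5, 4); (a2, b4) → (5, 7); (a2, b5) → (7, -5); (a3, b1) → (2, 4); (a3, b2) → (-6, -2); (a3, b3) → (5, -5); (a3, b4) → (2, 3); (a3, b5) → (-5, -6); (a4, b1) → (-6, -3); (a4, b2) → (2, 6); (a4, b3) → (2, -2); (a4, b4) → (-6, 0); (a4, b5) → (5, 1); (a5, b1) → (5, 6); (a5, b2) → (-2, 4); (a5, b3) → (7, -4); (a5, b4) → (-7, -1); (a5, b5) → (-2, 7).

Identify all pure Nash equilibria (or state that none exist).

Find each player's best response to every opponent strategy; NE are the intersections.
Country 1's best responses — vs b1: a5 (payoff 5); vs b2: a1 (payoff 3); vs b3: a5 (payoff 7); vs b4: a2 (payoff 5); vs b5: a2 (payoff 7).
Country 2's best responses — vs a1: b5 (payoff 6); vs a2: b4 (payoff 7); vs a3: b1 (payoff 4); vs a4: b2 (payoff 6); vs a5: b5 (payoff 7).
The only mutual best response is (a2, b4); neither player gains by switching there.

(a2, b4)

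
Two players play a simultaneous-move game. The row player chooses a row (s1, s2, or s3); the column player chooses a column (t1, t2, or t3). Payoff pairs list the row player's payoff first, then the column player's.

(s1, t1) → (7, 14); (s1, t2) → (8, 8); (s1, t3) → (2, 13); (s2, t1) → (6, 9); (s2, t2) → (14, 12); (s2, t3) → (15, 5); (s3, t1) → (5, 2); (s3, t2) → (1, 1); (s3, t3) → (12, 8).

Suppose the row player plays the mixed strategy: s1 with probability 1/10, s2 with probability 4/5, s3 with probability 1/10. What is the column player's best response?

t2

Compute the column player's expected payoff from each pure strategy against the given mix.
t1: (1/10)·14 + (4/5)·9 + (1/10)·2 = 44/5
t2: (1/10)·8 + (4/5)·12 + (1/10)·1 = 21/2
t3: (1/10)·13 + (4/5)·5 + (1/10)·8 = 61/10
Highest expected payoff is 21/2, from t2.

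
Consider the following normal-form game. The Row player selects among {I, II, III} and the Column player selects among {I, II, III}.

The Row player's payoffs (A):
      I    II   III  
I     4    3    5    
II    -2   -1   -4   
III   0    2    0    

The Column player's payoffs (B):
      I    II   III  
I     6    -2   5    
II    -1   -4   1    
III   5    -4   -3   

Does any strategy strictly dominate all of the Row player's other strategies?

I

Check whether one of the Row player's strategies beats all alternatives regardless of what the opponent does.
I strictly dominates: vs I: 4 > each of {-2, 0}; vs II: 3 > each of {-1, 2}; vs III: 5 > each of {-4, 0}.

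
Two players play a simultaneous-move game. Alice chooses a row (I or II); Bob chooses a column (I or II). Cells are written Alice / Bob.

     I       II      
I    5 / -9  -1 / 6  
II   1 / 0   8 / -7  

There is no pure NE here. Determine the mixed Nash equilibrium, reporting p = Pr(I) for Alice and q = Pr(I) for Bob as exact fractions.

p = 7/22, q = 9/13

In a mixed NE each player is indifferent between their pure strategies, so the opponent's mix sets the indifference.
Bob indifferent between I and II: p·(-9) + (1−p)·0 = p·6 + (1−p)·(-7) ⟹ 0 + (-9)p = (-7) + 13p ⟹ p = 7/22.
Alice indifferent between I and II: q·5 + (1−q)·(-1) = q·1 + (1−q)·8 ⟹ (-1) + 6q = 8 + (-7)q ⟹ q = 9/13.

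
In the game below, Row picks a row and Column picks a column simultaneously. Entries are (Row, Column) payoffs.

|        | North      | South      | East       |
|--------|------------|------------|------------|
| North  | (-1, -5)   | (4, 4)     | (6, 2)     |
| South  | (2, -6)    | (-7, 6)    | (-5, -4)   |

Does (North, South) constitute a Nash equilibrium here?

Holding Column at South: Row gets 4 from North, versus -7 from South. No profitable deviation for Row.
Holding Row at North: Column gets 4 from South, versus -5 from North, 2 from East. No profitable deviation for Column either.

Yes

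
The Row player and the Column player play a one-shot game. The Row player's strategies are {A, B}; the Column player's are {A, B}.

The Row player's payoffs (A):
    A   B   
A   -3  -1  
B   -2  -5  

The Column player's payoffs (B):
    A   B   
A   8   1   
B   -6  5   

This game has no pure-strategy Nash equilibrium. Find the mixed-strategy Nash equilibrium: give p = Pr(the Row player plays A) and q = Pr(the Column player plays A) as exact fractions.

Each player's mixing probability is pinned down by making the *other* player indifferent.
The Column player indifferent between A and B: p·8 + (1−p)·(-6) = p·1 + (1−p)·5 ⟹ (-6) + 14p = 5 + (-4)p ⟹ p = 11/18.
The Row player indifferent between A and B: q·(-3) + (1−q)·(-1) = q·(-2) + (1−q)·(-5) ⟹ (-1) + (-2)q = (-5) + 3q ⟹ q = 4/5.

p = 11/18, q = 4/5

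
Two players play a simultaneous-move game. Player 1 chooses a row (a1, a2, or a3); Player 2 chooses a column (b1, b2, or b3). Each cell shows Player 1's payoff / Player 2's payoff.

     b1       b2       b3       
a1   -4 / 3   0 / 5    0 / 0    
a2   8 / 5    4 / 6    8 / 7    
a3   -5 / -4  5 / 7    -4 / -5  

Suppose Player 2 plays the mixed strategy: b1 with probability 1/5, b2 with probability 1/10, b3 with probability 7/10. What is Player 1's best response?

Player 1's best reply maximizes expected payoff against the mix.
a1: (1/5)·(-4) + (1/10)·0 + (7/10)·0 = -4/5
a2: (1/5)·8 + (1/10)·4 + (7/10)·8 = 38/5
a3: (1/5)·(-5) + (1/10)·5 + (7/10)·(-4) = -33/10
Highest expected payoff is 38/5, from a2.

a2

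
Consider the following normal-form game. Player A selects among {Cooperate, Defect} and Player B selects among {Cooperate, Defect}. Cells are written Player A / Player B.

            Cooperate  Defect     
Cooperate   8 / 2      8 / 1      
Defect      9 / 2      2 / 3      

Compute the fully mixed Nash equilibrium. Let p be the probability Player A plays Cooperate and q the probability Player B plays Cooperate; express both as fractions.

p = 1/2, q = 6/7

In a mixed NE each player is indifferent between their pure strategies, so the opponent's mix sets the indifference.
Player B indifferent between Cooperate and Defect: p·2 + (1−p)·2 = p·1 + (1−p)·3 ⟹ 2 + 0p = 3 + (-2)p ⟹ p = 1/2.
Player A indifferent between Cooperate and Defect: q·8 + (1−q)·8 = q·9 + (1−q)·2 ⟹ 8 + 0q = 2 + 7q ⟹ q = 6/7.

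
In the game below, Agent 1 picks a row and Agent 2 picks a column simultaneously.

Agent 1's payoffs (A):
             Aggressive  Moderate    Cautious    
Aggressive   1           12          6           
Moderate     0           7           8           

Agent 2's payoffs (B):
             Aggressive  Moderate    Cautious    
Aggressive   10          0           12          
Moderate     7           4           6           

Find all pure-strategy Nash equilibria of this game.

Find each player's best response to every opponent strategy; NE are the intersections.
Agent 1's best responses — vs Aggressive: Aggressive (payoff 1); vs Moderate: Aggressive (payoff 12); vs Cautious: Moderate (payoff 8).
Agent 2's best responses — vs Aggressive: Cautious (payoff 12); vs Moderate: Aggressive (payoff 7).
No cell has both players best-responding. For instance, Agent 1's best reply to Aggressive is Aggressive, but against Aggressive Agent 2 prefers Cautious over Aggressive.

There is no pure-strategy Nash equilibrium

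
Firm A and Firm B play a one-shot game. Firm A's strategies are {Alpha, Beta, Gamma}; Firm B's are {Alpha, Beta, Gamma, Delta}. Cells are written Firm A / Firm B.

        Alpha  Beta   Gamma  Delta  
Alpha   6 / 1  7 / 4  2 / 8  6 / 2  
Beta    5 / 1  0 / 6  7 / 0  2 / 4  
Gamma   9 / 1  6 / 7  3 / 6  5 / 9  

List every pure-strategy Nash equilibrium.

None

Find each player's best response to every opponent strategy; NE are the intersections.
Firm A's best responses — vs Alpha: Gamma (payoff 9); vs Beta: Alpha (payoff 7); vs Gamma: Beta (payoff 7); vs Delta: Alpha (payoff 6).
Firm B's best responses — vs Alpha: Gamma (payoff 8); vs Beta: Beta (payoff 6); vs Gamma: Delta (payoff 9).
No cell has both players best-responding. For instance, Firm A's best reply to Alpha is Gamma, but against Gamma Firm B prefers Delta over Alpha.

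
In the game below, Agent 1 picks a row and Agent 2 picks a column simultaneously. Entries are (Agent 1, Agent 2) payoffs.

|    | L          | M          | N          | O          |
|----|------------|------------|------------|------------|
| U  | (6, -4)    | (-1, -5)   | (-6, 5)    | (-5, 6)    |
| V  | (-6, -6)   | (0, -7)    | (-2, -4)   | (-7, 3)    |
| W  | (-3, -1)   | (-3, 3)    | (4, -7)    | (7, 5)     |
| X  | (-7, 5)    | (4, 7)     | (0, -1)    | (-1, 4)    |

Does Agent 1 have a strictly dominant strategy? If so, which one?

No strictly dominant strategy

Check whether one of Agent 1's strategies beats all alternatives regardless of what the opponent does.
U is not dominant: against M, V gives 0 > -1.
V is not dominant: against L, U gives 6 > -6.
W is not dominant: against L, U gives 6 > -3.
X is not dominant: against L, U gives 6 > -7.
No single strategy is best against every opponent action.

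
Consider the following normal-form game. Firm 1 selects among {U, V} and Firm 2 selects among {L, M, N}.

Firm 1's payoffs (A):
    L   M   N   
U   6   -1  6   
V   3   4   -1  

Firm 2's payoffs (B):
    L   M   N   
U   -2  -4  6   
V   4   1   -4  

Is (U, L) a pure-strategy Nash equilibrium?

Holding Firm 2 at L: Firm 1 gets 6 from U, versus 3 from V. No profitable deviation for Firm 1.
Holding Firm 1 at U: Firm 2 gets -2 from L but could get 6 by switching to N. Firm 2 has a profitable deviation.

No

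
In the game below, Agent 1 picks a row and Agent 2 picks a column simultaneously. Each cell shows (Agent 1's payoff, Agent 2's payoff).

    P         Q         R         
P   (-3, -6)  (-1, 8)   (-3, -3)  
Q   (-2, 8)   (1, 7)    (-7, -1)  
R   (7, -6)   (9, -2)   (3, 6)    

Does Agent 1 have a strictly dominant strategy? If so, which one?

A strategy is strictly dominant if it gives Agent 1 a strictly higher payoff than every other strategy, against every choice by the opponent.
R strictly dominates: vs P: 7 > each of {-3, -2}; vs Q: 9 > each of {-1, 1}; vs R: 3 > each of {-3, -7}.

R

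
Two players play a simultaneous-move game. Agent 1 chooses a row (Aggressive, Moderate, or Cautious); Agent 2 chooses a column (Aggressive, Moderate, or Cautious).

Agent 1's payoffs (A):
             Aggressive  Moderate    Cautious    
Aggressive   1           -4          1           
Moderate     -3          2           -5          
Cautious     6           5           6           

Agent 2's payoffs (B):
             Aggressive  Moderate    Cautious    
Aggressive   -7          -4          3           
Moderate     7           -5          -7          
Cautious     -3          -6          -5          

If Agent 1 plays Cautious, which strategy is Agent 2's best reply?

Aggressive

With Agent 1 fixed at Cautious, Agent 2's payoffs are: Aggressive → -3, Moderate → -6, Cautious → -5.
The maximum is -3, achieved by Aggressive.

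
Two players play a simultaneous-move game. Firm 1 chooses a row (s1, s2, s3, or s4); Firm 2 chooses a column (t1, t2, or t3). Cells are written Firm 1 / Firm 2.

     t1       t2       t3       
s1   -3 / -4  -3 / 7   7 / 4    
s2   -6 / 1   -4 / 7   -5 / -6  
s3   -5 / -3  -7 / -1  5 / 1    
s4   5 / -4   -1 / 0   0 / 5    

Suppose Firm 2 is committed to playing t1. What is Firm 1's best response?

s4

With Firm 2 fixed at t1, Firm 1's payoffs are: s1 → -3, s2 → -6, s3 → -5, s4 → 5.
The maximum is 5, achieved by s4.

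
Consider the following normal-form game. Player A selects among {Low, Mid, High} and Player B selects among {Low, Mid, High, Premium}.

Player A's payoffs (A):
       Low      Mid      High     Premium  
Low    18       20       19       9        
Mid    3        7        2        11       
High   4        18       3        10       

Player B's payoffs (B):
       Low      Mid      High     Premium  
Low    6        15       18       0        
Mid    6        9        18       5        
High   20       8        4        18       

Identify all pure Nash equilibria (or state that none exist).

Find each player's best response to every opponent strategy; NE are the intersections.
Player A's best responses — vs Low: Low (payoff 18); vs Mid: Low (payoff 20); vs High: Low (payoff 19); vs Premium: Mid (payoff 11).
Player B's best responses — vs Low: High (payoff 18); vs Mid: High (payoff 18); vs High: Low (payoff 20).
The only mutual best response is (Low, High); neither player gains by switching there.

(Low, High)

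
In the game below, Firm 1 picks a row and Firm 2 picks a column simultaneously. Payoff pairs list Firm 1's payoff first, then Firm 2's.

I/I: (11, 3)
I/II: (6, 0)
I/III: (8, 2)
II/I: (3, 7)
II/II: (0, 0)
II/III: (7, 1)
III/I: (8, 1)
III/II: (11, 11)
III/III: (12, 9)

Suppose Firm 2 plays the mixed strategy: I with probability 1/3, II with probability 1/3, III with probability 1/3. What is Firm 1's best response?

Firm 1's best reply maximizes expected payoff against the mix.
I: (1/3)·11 + (1/3)·6 + (1/3)·8 = 25/3
II: (1/3)·3 + (1/3)·0 + (1/3)·7 = 10/3
III: (1/3)·8 + (1/3)·11 + (1/3)·12 = 31/3
Highest expected payoff is 31/3, from III.

III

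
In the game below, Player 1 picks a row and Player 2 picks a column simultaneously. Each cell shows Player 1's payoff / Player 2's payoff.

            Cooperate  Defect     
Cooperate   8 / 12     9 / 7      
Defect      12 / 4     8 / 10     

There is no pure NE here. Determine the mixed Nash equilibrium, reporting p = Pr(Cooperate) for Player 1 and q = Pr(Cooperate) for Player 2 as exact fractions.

In a mixed NE each player is indifferent between their pure strategies, so the opponent's mix sets the indifference.
Player 2 indifferent between Cooperate and Defect: p·12 + (1−p)·4 = p·7 + (1−p)·10 ⟹ 4 + 8p = 10 + (-3)p ⟹ p = 6/11.
Player 1 indifferent between Cooperate and Defect: q·8 + (1−q)·9 = q·12 + (1−q)·8 ⟹ 9 + (-1)q = 8 + 4q ⟹ q = 1/5.

p = 6/11, q = 1/5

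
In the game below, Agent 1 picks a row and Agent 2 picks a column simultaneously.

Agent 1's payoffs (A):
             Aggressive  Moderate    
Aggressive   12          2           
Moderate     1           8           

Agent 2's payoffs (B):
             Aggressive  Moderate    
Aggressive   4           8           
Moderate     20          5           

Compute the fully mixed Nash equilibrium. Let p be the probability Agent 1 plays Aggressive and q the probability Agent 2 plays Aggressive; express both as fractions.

p = 15/19, q = 6/17

Each player's mixing probability is pinned down by making the *other* player indifferent.
Agent 2 indifferent between Aggressive and Moderate: p·4 + (1−p)·20 = p·8 + (1−p)·5 ⟹ 20 + (-16)p = 5 + 3p ⟹ p = 15/19.
Agent 1 indifferent between Aggressive and Moderate: q·12 + (1−q)·2 = q·1 + (1−q)·8 ⟹ 2 + 10q = 8 + (-7)q ⟹ q = 6/17.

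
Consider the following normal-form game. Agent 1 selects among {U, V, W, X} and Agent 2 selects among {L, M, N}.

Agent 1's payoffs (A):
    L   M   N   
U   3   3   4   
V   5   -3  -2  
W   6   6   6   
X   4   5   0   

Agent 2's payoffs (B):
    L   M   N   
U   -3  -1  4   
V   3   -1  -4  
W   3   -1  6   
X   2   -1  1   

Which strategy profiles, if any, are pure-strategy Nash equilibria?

(W, N)

Check mutual best responses: a cell is a NE iff neither player can gain by unilaterally deviating.
Agent 1's best responses — vs L: W (payoff 6); vs M: W (payoff 6); vs N: W (payoff 6).
Agent 2's best responses — vs U: N (payoff 4); vs V: L (payoff 3); vs W: N (payoff 6); vs X: L (payoff 2).
The only mutual best response is (W, N); neither player gains by switching there.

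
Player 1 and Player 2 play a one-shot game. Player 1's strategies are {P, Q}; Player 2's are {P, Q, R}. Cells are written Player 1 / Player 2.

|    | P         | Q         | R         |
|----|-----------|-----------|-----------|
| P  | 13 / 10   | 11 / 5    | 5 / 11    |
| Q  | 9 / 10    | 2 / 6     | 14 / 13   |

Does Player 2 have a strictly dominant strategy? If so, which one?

R

A strategy is strictly dominant if it gives Player 2 a strictly higher payoff than every other strategy, against every choice by the opponent.
R strictly dominates: vs P: 11 > each of {10, 5}; vs Q: 13 > each of {10, 6}.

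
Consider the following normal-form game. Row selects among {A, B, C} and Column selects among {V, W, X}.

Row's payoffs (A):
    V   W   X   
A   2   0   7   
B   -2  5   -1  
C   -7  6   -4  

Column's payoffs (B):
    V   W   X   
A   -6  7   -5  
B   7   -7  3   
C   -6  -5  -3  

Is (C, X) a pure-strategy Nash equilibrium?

No

Holding Column at X: Row gets -4 from C but could get 7 by switching to A. Row has a profitable deviation.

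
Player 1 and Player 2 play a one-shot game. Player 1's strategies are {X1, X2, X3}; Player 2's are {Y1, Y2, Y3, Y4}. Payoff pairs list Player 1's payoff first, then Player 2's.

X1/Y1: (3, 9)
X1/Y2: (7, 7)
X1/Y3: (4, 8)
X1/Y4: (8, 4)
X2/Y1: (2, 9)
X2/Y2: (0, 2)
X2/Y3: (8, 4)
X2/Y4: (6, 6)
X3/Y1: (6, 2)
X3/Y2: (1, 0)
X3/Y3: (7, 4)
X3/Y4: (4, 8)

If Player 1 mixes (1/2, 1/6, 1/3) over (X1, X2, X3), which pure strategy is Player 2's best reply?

Player 2's best reply maximizes expected payoff against the mix.
Y1: (1/2)·9 + (1/6)·9 + (1/3)·2 = 20/3
Y2: (1/2)·7 + (1/6)·2 + (1/3)·0 = 23/6
Y3: (1/2)·8 + (1/6)·4 + (1/3)·4 = 6
Y4: (1/2)·4 + (1/6)·6 + (1/3)·8 = 17/3
Highest expected payoff is 20/3, from Y1.

Y1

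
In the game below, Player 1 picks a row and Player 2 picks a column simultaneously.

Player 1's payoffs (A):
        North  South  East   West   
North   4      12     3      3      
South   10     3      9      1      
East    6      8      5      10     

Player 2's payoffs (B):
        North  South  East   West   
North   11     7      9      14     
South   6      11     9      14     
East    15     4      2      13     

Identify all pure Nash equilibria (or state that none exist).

None

A profile is a Nash equilibrium when each player is best-responding to the other.
Player 1's best responses — vs North: South (payoff 10); vs South: North (payoff 12); vs East: South (payoff 9); vs West: East (payoff 10).
Player 2's best responses — vs North: West (payoff 14); vs South: West (payoff 14); vs East: North (payoff 15).
No cell has both players best-responding. For instance, Player 1's best reply to North is South, but against South Player 2 prefers West over North.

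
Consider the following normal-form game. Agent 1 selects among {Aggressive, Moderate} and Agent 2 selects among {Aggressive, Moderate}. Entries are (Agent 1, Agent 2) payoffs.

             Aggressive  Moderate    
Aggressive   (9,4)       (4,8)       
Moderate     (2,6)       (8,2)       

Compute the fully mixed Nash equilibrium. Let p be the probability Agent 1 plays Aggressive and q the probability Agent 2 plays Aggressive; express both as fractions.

p = 1/2, q = 4/11

Each player's mixing probability is pinned down by making the *other* player indifferent.
Agent 2 indifferent between Aggressive and Moderate: p·4 + (1−p)·6 = p·8 + (1−p)·2 ⟹ 6 + (-2)p = 2 + 6p ⟹ p = 1/2.
Agent 1 indifferent between Aggressive and Moderate: q·9 + (1−q)·4 = q·2 + (1−q)·8 ⟹ 4 + 5q = 8 + (-6)q ⟹ q = 4/11.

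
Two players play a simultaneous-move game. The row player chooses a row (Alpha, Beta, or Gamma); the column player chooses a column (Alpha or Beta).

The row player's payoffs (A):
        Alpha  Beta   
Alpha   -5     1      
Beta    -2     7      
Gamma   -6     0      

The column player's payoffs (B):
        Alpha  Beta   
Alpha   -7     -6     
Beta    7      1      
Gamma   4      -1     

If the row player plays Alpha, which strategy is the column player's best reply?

Beta

With the row player fixed at Alpha, the column player's payoffs are: Alpha → -7, Beta → -6.
The maximum is -6, achieved by Beta.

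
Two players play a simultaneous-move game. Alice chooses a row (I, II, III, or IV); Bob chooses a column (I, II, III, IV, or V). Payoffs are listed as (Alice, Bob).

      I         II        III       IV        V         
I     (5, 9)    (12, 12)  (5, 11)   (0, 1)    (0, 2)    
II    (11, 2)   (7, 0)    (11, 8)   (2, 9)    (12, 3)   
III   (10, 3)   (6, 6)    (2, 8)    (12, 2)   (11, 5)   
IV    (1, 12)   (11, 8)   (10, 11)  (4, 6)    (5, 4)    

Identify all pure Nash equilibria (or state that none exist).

(I, II)

Find each player's best response to every opponent strategy; NE are the intersections.
Alice's best responses — vs I: II (payoff 11); vs II: I (payoff 12); vs III: II (payoff 11); vs IV: III (payoff 12); vs V: II (payoff 12).
Bob's best responses — vs I: II (payoff 12); vs II: IV (payoff 9); vs III: III (payoff 8); vs IV: I (payoff 12).
The only mutual best response is (I, II); neither player gains by switching there.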